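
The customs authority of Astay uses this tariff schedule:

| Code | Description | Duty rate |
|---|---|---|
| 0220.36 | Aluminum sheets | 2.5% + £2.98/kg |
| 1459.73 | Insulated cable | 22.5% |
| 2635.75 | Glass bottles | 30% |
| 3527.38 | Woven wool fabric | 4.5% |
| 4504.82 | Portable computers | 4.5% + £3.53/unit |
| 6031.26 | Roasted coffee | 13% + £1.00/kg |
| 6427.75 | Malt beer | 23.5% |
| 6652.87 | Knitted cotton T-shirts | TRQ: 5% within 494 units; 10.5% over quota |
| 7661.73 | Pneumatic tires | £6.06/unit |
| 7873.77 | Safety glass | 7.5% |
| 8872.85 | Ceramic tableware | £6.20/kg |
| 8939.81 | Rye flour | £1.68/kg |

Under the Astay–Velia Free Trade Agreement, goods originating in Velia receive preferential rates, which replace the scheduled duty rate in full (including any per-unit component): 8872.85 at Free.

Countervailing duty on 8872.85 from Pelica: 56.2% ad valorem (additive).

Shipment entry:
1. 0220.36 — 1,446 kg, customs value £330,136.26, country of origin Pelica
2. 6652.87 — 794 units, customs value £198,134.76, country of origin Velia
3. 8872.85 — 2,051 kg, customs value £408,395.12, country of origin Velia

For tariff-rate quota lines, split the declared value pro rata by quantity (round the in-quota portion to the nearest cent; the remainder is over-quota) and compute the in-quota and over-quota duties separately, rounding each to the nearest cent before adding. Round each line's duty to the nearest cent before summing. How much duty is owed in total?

Line 1 (0220.36, Pelica, 1,446 kg, £330,136.26):
Base rate for 0220.36 is 2.5% + £2.98/kg.
Duty = £330,136.26 × 2.5% + 1,446 × £2.98 = £12,562.49.
Line 2 (6652.87, Velia, 794 units, £198,134.76):
Code 6652.87 is under a tariff-rate quota (threshold 494 units). In-quota: 494 units at 5%; over-quota: 300 units at 10.5%.
Pro-rata value split: in-quota = £198,134.76 × 494/794 = £123,272.76; over-quota = £198,134.76 − £123,272.76 = £74,862.00.
In-quota duty = £123,272.76 × 5% = £6,163.64. Over-quota duty = £74,862.00 × 10.5% = £7,860.51.
Line duty = £6,163.64 + £7,860.51 = £14,024.15.
Line 3 (8872.85, Velia, 2,051 kg, £408,395.12):
Base rate for 8872.85 is £6.20/kg.
Origin Velia qualifies under the Astay–Velia agreement and 8872.85 is covered: preferential rate Free applies instead.
The additional-duty order on 8872.85 targets Pelica, not Velia; it does not apply.
Duty = £408,395.12 × 0% = £0.00.
Total = £12,562.49 + £14,024.15 + £0.00 = £26,586.64.

£26,586.64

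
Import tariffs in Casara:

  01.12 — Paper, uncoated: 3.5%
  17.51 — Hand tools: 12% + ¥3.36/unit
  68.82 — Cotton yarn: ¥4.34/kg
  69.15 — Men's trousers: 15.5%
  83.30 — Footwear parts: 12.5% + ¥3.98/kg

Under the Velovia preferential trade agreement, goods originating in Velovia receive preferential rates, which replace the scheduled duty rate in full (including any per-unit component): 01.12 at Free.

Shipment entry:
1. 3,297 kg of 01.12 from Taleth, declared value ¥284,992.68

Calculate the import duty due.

¥9,974.74

Line 1 (01.12, Taleth, 3,297 kg, ¥284,992.68):
Base rate for 01.12 is 3.5%.
01.12 has an FTA preferential rate, but origin Taleth is not Velovia; base rate stands.
Duty = ¥284,992.68 × 3.5% = ¥9,974.74.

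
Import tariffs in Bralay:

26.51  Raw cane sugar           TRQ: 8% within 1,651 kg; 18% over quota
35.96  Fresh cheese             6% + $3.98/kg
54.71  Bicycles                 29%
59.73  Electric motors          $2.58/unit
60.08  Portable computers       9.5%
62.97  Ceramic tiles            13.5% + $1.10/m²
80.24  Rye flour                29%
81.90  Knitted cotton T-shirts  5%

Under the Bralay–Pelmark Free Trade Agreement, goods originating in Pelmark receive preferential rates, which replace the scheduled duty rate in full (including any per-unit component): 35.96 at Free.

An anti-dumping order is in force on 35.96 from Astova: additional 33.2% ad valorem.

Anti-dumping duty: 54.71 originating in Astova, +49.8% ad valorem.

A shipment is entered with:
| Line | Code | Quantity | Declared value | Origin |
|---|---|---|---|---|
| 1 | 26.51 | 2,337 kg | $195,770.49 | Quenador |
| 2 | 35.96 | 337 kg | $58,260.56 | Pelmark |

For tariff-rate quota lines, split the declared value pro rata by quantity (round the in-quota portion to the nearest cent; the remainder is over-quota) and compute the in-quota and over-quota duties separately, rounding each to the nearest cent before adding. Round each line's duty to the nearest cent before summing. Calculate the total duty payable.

Line 1 (26.51, Quenador, 2,337 kg, $195,770.49):
Code 26.51 is under a tariff-rate quota (threshold 1,651 kg). In-quota: 1,651 kg at 8%; over-quota: 686 kg at 18%.
Pro-rata value split: in-quota = $195,770.49 × 1,651/2,337 = $138,304.27; over-quota = $195,770.49 − $138,304.27 = $57,466.22.
In-quota duty = $138,304.27 × 8% = $11,064.34. Over-quota duty = $57,466.22 × 18% = $10,343.92.
Line duty = $11,064.34 + $10,343.92 = $21,408.26.
Line 2 (35.96, Pelmark, 337 kg, $58,260.56):
Base rate for 35.96 is 6% + $3.98/kg.
Origin Pelmark qualifies under the Bralay–Pelmark agreement and 35.96 is covered: preferential rate Free applies instead.
The additional-duty order on 35.96 targets Astova, not Pelmark; it does not apply.
Duty = $58,260.56 × 0% = $0.00.
Total = $21,408.26 + $0.00 = $21,408.26.

$21,408.26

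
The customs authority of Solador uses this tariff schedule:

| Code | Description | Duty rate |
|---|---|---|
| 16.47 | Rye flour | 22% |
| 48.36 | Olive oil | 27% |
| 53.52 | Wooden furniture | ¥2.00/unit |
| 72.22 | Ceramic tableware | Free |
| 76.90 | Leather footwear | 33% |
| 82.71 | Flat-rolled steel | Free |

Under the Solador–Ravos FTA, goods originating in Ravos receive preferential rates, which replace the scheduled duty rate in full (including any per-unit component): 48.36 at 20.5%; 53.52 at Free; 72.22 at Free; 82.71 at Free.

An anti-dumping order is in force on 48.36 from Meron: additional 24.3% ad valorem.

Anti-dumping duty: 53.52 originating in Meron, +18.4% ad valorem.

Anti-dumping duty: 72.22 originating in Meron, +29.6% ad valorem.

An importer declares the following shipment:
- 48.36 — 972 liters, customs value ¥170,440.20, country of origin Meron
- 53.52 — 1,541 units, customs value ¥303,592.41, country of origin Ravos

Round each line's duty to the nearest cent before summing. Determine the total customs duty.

¥87,435.82

Line 1 (48.36, Meron, 972 liters, ¥170,440.20):
Base rate for 48.36 is 27%.
48.36 has an FTA preferential rate, but origin Meron is not Ravos; base rate stands.
Additional duty on 48.36 from Meron: +24.3%. Applied ad valorem rate: 27% + 24.3% = 51.3%.
Duty = ¥170,440.20 × 51.3% = ¥87,435.82.
Line 2 (53.52, Ravos, 1,541 units, ¥303,592.41):
Base rate for 53.52 is ¥2.00/unit.
Origin Ravos qualifies under the Solador–Ravos agreement and 53.52 is covered: preferential rate Free applies instead.
The additional-duty order on 53.52 targets Meron, not Ravos; it does not apply.
Duty = ¥303,592.41 × 0% = ¥0.00.
Total = ¥87,435.82 + ¥0.00 = ¥87,435.82.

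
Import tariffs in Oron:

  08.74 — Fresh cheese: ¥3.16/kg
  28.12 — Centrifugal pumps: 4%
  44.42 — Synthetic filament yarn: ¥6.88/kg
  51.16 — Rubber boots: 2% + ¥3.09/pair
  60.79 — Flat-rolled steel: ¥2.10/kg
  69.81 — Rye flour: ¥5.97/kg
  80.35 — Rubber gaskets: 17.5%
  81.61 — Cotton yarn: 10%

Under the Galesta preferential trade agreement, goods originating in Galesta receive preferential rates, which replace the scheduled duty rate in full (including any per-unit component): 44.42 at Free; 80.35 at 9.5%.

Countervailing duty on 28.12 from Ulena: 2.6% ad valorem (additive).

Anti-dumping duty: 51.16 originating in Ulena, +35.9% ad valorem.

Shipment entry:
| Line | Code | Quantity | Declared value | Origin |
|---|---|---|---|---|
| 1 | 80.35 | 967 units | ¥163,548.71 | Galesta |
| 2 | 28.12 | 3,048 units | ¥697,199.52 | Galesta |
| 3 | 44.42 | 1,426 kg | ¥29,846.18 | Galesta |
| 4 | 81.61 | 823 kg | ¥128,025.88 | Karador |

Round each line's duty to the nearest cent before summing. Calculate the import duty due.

¥56,227.70

Line 1 (80.35, Galesta, 967 units, ¥163,548.71):
Base rate for 80.35 is 17.5%.
Origin Galesta qualifies under the Oron–Galesta agreement and 80.35 is covered: preferential rate 9.5% applies instead.
Duty = ¥163,548.71 × 9.5% = ¥15,537.13.
Line 2 (28.12, Galesta, 3,048 units, ¥697,199.52):
Base rate for 28.12 is 4%.
Origin Galesta is the FTA partner but 28.12 is not on the preference list; base rate stands.
The additional-duty order on 28.12 targets Ulena, not Galesta; it does not apply.
Duty = ¥697,199.52 × 4% = ¥27,887.98.
Line 3 (44.42, Galesta, 1,426 kg, ¥29,846.18):
Base rate for 44.42 is ¥6.88/kg.
Origin Galesta qualifies under the Oron–Galesta agreement and 44.42 is covered: preferential rate Free applies instead.
Duty = ¥29,846.18 × 0% = ¥0.00.
Line 4 (81.61, Karador, 823 kg, ¥128,025.88):
Base rate for 81.61 is 10%.
Duty = ¥128,025.88 × 10% = ¥12,802.59.
Total = ¥15,537.13 + ¥27,887.98 + ¥0.00 + ¥12,802.59 = ¥56,227.70.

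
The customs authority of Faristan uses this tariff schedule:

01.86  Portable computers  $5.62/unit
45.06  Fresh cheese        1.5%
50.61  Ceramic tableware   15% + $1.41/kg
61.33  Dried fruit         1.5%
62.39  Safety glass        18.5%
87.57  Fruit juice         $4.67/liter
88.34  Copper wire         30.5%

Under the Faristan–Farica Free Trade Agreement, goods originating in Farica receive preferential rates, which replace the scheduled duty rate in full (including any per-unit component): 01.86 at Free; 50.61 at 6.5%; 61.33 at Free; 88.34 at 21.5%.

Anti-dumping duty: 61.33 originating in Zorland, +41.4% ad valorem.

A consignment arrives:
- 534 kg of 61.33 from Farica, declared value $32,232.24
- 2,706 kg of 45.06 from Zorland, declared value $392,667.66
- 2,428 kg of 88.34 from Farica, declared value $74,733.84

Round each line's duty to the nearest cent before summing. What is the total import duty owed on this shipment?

Line 1 (61.33, Farica, 534 kg, $32,232.24):
Base rate for 61.33 is 1.5%.
Origin Farica qualifies under the Faristan–Farica agreement and 61.33 is covered: preferential rate Free applies instead.
The additional-duty order on 61.33 targets Zorland, not Farica; it does not apply.
Duty = $32,232.24 × 0% = $0.00.
Line 2 (45.06, Zorland, 2,706 kg, $392,667.66):
Base rate for 45.06 is 1.5%.
Duty = $392,667.66 × 1.5% = $5,890.01.
Line 3 (88.34, Farica, 2,428 kg, $74,733.84):
Base rate for 88.34 is 30.5%.
Origin Farica qualifies under the Faristan–Farica agreement and 88.34 is covered: preferential rate 21.5% applies instead.
Duty = $74,733.84 × 21.5% = $16,067.78.
Total = $0.00 + $5,890.01 + $16,067.78 = $21,957.79.

$21,957.79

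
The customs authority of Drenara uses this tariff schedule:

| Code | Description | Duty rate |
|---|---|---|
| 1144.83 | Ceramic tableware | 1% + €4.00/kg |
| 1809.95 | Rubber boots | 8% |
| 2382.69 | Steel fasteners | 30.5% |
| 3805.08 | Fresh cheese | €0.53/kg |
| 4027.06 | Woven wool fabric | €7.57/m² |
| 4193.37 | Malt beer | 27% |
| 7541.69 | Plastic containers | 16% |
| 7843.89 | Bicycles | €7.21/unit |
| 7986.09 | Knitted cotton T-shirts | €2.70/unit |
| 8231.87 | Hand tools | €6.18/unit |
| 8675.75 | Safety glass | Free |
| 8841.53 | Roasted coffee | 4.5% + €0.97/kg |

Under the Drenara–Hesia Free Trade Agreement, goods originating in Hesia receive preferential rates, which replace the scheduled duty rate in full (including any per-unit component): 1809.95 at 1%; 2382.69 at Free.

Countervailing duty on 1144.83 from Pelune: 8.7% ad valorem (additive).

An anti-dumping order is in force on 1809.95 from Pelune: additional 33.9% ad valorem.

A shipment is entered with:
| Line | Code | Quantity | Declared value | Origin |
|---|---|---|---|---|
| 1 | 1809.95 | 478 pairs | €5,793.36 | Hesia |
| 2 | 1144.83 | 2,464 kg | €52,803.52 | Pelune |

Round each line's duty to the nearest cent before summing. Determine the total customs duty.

€15,035.87

Line 1 (1809.95, Hesia, 478 pairs, €5,793.36):
Base rate for 1809.95 is 8%.
Origin Hesia qualifies under the Drenara–Hesia agreement and 1809.95 is covered: preferential rate 1% applies instead.
The additional-duty order on 1809.95 targets Pelune, not Hesia; it does not apply.
Duty = €5,793.36 × 1% = €57.93.
Line 2 (1144.83, Pelune, 2,464 kg, €52,803.52):
Base rate for 1144.83 is 1% + €4.00/kg.
Additional duty on 1144.83 from Pelune: +8.7%. Applied ad valorem rate: 1% + 8.7% = 9.7%.
Duty = €52,803.52 × 9.7% + 2,464 × €4.00 = €14,977.94.
Total = €57.93 + €14,977.94 = €15,035.87.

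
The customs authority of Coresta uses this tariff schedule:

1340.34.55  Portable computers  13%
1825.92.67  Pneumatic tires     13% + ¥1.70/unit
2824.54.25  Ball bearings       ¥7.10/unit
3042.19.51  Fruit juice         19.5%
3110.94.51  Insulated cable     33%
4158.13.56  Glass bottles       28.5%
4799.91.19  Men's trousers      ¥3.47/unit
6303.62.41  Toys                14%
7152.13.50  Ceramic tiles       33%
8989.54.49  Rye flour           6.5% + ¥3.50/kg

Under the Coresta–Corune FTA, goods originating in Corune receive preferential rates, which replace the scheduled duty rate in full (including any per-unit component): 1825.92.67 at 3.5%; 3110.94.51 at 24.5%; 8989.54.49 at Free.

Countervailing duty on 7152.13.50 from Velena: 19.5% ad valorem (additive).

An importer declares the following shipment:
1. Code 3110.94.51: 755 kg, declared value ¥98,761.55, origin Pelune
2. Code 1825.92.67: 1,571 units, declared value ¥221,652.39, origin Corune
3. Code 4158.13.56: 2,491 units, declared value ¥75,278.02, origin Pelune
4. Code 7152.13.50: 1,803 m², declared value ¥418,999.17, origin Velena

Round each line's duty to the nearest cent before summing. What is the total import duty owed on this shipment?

¥281,777.94

Line 1 (3110.94.51, Pelune, 755 kg, ¥98,761.55):
Base rate for 3110.94.51 is 33%.
3110.94.51 has an FTA preferential rate, but origin Pelune is not Corune; base rate stands.
Duty = ¥98,761.55 × 33% = ¥32,591.31.
Line 2 (1825.92.67, Corune, 1,571 units, ¥221,652.39):
Base rate for 1825.92.67 is 13% + ¥1.70/unit.
Origin Corune qualifies under the Coresta–Corune agreement and 1825.92.67 is covered: preferential rate 3.5% applies instead.
Duty = ¥221,652.39 × 3.5% = ¥7,757.83.
Line 3 (4158.13.56, Pelune, 2,491 units, ¥75,278.02):
Base rate for 4158.13.56 is 28.5%.
Duty = ¥75,278.02 × 28.5% = ¥21,454.24.
Line 4 (7152.13.50, Velena, 1,803 m², ¥418,999.17):
Base rate for 7152.13.50 is 33%.
Additional duty on 7152.13.50 from Velena: +19.5%. Applied ad valorem rate: 33% + 19.5% = 52.5%.
Duty = ¥418,999.17 × 52.5% = ¥219,974.56.
Total = ¥32,591.31 + ¥7,757.83 + ¥21,454.24 + ¥219,974.56 = ¥281,777.94.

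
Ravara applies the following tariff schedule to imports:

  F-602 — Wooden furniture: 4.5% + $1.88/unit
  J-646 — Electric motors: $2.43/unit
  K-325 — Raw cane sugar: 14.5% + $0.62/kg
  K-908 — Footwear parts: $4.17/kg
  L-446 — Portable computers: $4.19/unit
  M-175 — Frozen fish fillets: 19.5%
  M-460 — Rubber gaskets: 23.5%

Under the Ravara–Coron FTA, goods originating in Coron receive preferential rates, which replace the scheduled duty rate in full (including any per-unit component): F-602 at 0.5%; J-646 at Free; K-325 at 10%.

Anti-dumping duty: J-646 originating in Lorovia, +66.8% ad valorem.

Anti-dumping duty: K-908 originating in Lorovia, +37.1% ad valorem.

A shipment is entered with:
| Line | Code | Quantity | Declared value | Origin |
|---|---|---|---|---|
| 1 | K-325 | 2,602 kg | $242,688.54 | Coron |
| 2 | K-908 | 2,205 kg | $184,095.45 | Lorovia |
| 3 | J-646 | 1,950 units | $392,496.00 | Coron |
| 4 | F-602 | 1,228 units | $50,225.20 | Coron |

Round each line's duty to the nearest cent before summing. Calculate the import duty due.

Line 1 (K-325, Coron, 2,602 kg, $242,688.54):
Base rate for K-325 is 14.5% + $0.62/kg.
Origin Coron qualifies under the Ravara–Coron agreement and K-325 is covered: preferential rate 10% applies instead.
Duty = $242,688.54 × 10% = $24,268.85.
Line 2 (K-908, Lorovia, 2,205 kg, $184,095.45):
Base rate for K-908 is $4.17/kg.
Additional duty on K-908 from Lorovia: +37.1% ad valorem. Applied ad valorem rate = 37.1%.
Duty = $184,095.45 × 37.1% + 2,205 × $4.17 = $77,494.26.
Line 3 (J-646, Coron, 1,950 units, $392,496.00):
Base rate for J-646 is $2.43/unit.
Origin Coron qualifies under the Ravara–Coron agreement and J-646 is covered: preferential rate Free applies instead.
The additional-duty order on J-646 targets Lorovia, not Coron; it does not apply.
Duty = $392,496.00 × 0% = $0.00.
Line 4 (F-602, Coron, 1,228 units, $50,225.20):
Base rate for F-602 is 4.5% + $1.88/unit.
Origin Coron qualifies under the Ravara–Coron agreement and F-602 is covered: preferential rate 0.5% applies instead.
Duty = $50,225.20 × 0.5% = $251.13.
Total = $24,268.85 + $77,494.26 + $0.00 + $251.13 = $102,014.24.

$102,014.24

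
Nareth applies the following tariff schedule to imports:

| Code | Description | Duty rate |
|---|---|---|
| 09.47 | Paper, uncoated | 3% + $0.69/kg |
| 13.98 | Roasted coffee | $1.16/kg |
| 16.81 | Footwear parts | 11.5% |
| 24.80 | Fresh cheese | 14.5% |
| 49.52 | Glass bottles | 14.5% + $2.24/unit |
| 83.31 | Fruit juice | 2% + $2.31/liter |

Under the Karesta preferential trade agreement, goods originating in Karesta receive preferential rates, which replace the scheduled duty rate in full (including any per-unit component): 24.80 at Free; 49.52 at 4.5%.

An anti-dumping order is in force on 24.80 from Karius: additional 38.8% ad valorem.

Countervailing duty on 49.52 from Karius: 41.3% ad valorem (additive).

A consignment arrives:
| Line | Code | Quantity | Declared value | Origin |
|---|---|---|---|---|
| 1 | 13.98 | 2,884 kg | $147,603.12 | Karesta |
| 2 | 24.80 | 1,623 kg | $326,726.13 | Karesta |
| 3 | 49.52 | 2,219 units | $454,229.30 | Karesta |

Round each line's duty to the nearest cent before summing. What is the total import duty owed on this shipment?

Line 1 (13.98, Karesta, 2,884 kg, $147,603.12):
Base rate for 13.98 is $1.16/kg.
Origin Karesta is the FTA partner but 13.98 is not on the preference list; base rate stands.
Duty = 2,884 × $1.16 = $3,345.44.
Line 2 (24.80, Karesta, 1,623 kg, $326,726.13):
Base rate for 24.80 is 14.5%.
Origin Karesta qualifies under the Nareth–Karesta agreement and 24.80 is covered: preferential rate Free applies instead.
The additional-duty order on 24.80 targets Karius, not Karesta; it does not apply.
Duty = $326,726.13 × 0% = $0.00.
Line 3 (49.52, Karesta, 2,219 units, $454,229.30):
Base rate for 49.52 is 14.5% + $2.24/unit.
Origin Karesta qualifies under the Nareth–Karesta agreement and 49.52 is covered: preferential rate 4.5% applies instead.
The additional-duty order on 49.52 targets Karius, not Karesta; it does not apply.
Duty = $454,229.30 × 4.5% = $20,440.32.
Total = $3,345.44 + $0.00 + $20,440.32 = $23,785.76.

$23,785.76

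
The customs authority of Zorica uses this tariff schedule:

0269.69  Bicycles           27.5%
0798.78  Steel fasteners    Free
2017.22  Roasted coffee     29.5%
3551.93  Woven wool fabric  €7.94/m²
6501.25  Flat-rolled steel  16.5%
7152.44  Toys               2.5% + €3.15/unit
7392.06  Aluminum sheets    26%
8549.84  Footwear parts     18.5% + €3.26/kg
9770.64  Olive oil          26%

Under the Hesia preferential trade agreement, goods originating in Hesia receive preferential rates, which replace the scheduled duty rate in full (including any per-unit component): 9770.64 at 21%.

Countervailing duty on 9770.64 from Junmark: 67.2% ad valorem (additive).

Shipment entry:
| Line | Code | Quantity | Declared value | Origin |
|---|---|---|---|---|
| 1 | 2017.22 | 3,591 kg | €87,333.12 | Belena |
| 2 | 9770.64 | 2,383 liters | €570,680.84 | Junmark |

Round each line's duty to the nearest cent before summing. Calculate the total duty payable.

€557,637.81

Line 1 (2017.22, Belena, 3,591 kg, €87,333.12):
Base rate for 2017.22 is 29.5%.
Duty = €87,333.12 × 29.5% = €25,763.27.
Line 2 (9770.64, Junmark, 2,383 liters, €570,680.84):
Base rate for 9770.64 is 26%.
9770.64 has an FTA preferential rate, but origin Junmark is not Hesia; base rate stands.
Additional duty on 9770.64 from Junmark: +67.2%. Applied ad valorem rate: 26% + 67.2% = 93.2%.
Duty = €570,680.84 × 93.2% = €531,874.54.
Total = €25,763.27 + €531,874.54 = €557,637.81.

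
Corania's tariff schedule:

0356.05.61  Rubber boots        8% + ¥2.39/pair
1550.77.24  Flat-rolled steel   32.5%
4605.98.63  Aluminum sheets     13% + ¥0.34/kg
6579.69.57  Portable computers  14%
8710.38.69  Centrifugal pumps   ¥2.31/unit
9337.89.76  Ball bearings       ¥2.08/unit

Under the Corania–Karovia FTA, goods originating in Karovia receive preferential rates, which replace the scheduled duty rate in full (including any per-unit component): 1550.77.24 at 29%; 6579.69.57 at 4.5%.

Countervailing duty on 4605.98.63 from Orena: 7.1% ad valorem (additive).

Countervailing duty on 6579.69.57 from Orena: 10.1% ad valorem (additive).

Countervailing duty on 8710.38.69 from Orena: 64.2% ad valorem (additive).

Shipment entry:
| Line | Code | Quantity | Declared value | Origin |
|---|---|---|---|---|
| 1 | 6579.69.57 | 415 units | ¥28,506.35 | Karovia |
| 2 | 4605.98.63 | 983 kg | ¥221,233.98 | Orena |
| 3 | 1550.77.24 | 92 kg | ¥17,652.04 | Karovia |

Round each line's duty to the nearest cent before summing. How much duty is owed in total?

¥51,204.13

Line 1 (6579.69.57, Karovia, 415 units, ¥28,506.35):
Base rate for 6579.69.57 is 14%.
Origin Karovia qualifies under the Corania–Karovia agreement and 6579.69.57 is covered: preferential rate 4.5% applies instead.
The additional-duty order on 6579.69.57 targets Orena, not Karovia; it does not apply.
Duty = ¥28,506.35 × 4.5% = ¥1,282.79.
Line 2 (4605.98.63, Orena, 983 kg, ¥221,233.98):
Base rate for 4605.98.63 is 13% + ¥0.34/kg.
Additional duty on 4605.98.63 from Orena: +7.1%. Applied ad valorem rate: 13% + 7.1% = 20.1%.
Duty = ¥221,233.98 × 20.1% + 983 × ¥0.34 = ¥44,802.25.
Line 3 (1550.77.24, Karovia, 92 kg, ¥17,652.04):
Base rate for 1550.77.24 is 32.5%.
Origin Karovia qualifies under the Corania–Karovia agreement and 1550.77.24 is covered: preferential rate 29% applies instead.
Duty = ¥17,652.04 × 29% = ¥5,119.09.
Total = ¥1,282.79 + ¥44,802.25 + ¥5,119.09 = ¥51,204.13.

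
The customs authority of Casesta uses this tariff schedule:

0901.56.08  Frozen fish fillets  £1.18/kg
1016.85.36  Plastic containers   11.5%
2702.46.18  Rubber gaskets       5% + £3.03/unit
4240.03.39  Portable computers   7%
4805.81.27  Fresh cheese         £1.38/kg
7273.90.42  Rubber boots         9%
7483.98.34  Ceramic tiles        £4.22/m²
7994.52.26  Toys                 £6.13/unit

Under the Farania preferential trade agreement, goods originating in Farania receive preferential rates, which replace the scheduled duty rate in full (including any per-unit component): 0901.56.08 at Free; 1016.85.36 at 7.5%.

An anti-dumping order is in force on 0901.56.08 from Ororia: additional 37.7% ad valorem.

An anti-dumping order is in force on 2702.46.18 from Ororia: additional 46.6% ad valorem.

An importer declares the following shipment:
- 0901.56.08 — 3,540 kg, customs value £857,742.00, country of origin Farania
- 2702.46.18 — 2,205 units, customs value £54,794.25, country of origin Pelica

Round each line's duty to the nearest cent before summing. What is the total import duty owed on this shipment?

£9,420.86

Line 1 (0901.56.08, Farania, 3,540 kg, £857,742.00):
Base rate for 0901.56.08 is £1.18/kg.
Origin Farania qualifies under the Casesta–Farania agreement and 0901.56.08 is covered: preferential rate Free applies instead.
The additional-duty order on 0901.56.08 targets Ororia, not Farania; it does not apply.
Duty = £857,742.00 × 0% = £0.00.
Line 2 (2702.46.18, Pelica, 2,205 units, £54,794.25):
Base rate for 2702.46.18 is 5% + £3.03/unit.
The additional-duty order on 2702.46.18 targets Ororia, not Pelica; it does not apply.
Duty = £54,794.25 × 5% + 2,205 × £3.03 = £9,420.86.
Total = £0.00 + £9,420.86 = £9,420.86.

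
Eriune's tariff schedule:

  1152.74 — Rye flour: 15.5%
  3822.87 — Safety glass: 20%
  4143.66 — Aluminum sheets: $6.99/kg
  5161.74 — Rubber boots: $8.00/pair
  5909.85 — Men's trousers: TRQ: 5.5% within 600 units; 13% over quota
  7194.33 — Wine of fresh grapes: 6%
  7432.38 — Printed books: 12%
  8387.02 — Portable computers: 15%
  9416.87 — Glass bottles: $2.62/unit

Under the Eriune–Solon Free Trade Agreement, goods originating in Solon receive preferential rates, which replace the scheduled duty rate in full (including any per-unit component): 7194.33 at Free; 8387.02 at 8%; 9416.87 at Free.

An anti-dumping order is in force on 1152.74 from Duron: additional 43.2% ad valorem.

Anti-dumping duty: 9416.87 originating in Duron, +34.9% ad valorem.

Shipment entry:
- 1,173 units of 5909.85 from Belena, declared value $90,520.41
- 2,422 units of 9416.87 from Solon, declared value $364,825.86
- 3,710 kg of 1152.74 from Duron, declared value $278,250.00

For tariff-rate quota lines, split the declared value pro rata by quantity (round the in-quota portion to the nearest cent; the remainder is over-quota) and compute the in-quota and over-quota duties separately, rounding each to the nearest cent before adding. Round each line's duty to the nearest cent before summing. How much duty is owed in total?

$171,627.75

Line 1 (5909.85, Belena, 1,173 units, $90,520.41):
Code 5909.85 is under a tariff-rate quota (threshold 600 units). In-quota: 600 units at 5.5%; over-quota: 573 units at 13%.
Pro-rata value split: in-quota = $90,520.41 × 600/1,173 = $46,302.00; over-quota = $90,520.41 − $46,302.00 = $44,218.41.
In-quota duty = $46,302.00 × 5.5% = $2,546.61. Over-quota duty = $44,218.41 × 13% = $5,748.39.
Line duty = $2,546.61 + $5,748.39 = $8,295.00.
Line 2 (9416.87, Solon, 2,422 units, $364,825.86):
Base rate for 9416.87 is $2.62/unit.
Origin Solon qualifies under the Eriune–Solon agreement and 9416.87 is covered: preferential rate Free applies instead.
The additional-duty order on 9416.87 targets Duron, not Solon; it does not apply.
Duty = $364,825.86 × 0% = $0.00.
Line 3 (1152.74, Duron, 3,710 kg, $278,250.00):
Base rate for 1152.74 is 15.5%.
Additional duty on 1152.74 from Duron: +43.2%. Applied ad valorem rate: 15.5% + 43.2% = 58.7%.
Duty = $278,250.00 × 58.7% = $163,332.75.
Total = $8,295.00 + $0.00 + $163,332.75 = $171,627.75.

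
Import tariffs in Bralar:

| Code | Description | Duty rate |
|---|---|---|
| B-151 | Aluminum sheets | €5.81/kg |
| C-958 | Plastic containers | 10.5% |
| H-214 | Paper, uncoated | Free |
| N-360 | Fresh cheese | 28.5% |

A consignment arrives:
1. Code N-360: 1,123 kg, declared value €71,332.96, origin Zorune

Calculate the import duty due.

Line 1 (N-360, Zorune, 1,123 kg, €71,332.96):
Base rate for N-360 is 28.5%.
Duty = €71,332.96 × 28.5% = €20,329.89.

€20,329.89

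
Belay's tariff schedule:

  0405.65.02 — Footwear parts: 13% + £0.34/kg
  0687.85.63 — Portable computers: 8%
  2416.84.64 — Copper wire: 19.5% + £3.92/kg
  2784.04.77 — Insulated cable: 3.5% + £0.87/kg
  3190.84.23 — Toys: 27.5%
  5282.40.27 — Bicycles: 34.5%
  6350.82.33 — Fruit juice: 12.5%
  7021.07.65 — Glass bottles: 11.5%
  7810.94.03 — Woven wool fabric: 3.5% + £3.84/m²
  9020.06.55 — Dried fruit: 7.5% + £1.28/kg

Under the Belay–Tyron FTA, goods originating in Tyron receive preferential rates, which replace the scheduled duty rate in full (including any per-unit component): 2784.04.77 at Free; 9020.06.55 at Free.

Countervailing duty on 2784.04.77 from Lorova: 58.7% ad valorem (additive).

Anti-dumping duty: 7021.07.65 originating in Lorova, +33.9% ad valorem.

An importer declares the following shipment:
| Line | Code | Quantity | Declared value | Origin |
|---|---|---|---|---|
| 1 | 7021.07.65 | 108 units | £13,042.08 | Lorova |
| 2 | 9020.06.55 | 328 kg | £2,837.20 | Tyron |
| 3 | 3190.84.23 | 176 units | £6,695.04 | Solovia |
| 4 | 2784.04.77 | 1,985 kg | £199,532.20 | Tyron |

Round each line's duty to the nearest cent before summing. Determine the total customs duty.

£7,762.24

Line 1 (7021.07.65, Lorova, 108 units, £13,042.08):
Base rate for 7021.07.65 is 11.5%.
Additional duty on 7021.07.65 from Lorova: +33.9%. Applied ad valorem rate: 11.5% + 33.9% = 45.4%.
Duty = £13,042.08 × 45.4% = £5,921.10.
Line 2 (9020.06.55, Tyron, 328 kg, £2,837.20):
Base rate for 9020.06.55 is 7.5% + £1.28/kg.
Origin Tyron qualifies under the Belay–Tyron agreement and 9020.06.55 is covered: preferential rate Free applies instead.
Duty = £2,837.20 × 0% = £0.00.
Line 3 (3190.84.23, Solovia, 176 units, £6,695.04):
Base rate for 3190.84.23 is 27.5%.
Duty = £6,695.04 × 27.5% = £1,841.14.
Line 4 (2784.04.77, Tyron, 1,985 kg, £199,532.20):
Base rate for 2784.04.77 is 3.5% + £0.87/kg.
Origin Tyron qualifies under the Belay–Tyron agreement and 2784.04.77 is covered: preferential rate Free applies instead.
The additional-duty order on 2784.04.77 targets Lorova, not Tyron; it does not apply.
Duty = £199,532.20 × 0% = £0.00.
Total = £5,921.10 + £0.00 + £1,841.14 + £0.00 = £7,762.24.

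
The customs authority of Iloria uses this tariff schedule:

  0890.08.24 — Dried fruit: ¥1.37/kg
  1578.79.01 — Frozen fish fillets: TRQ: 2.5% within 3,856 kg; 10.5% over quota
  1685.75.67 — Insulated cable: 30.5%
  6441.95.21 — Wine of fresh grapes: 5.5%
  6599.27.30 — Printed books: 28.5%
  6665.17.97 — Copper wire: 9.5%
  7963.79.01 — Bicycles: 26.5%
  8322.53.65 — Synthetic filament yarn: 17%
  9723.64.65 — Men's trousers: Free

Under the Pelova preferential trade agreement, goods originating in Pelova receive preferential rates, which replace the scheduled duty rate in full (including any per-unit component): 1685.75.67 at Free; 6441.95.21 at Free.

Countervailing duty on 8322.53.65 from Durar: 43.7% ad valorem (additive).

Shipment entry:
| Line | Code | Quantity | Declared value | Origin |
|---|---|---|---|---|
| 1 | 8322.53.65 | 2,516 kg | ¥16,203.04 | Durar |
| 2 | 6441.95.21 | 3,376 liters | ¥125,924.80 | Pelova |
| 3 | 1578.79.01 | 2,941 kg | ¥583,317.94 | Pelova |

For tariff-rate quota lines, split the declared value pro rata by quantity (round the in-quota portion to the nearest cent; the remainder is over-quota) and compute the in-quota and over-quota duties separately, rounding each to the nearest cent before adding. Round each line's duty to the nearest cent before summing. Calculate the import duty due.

¥24,418.20

Line 1 (8322.53.65, Durar, 2,516 kg, ¥16,203.04):
Base rate for 8322.53.65 is 17%.
Additional duty on 8322.53.65 from Durar: +43.7%. Applied ad valorem rate: 17% + 43.7% = 60.7%.
Duty = ¥16,203.04 × 60.7% = ¥9,835.25.
Line 2 (6441.95.21, Pelova, 3,376 liters, ¥125,924.80):
Base rate for 6441.95.21 is 5.5%.
Origin Pelova qualifies under the Iloria–Pelova agreement and 6441.95.21 is covered: preferential rate Free applies instead.
Duty = ¥125,924.80 × 0% = ¥0.00.
Line 3 (1578.79.01, Pelova, 2,941 kg, ¥583,317.94):
Code 1578.79.01 is under a tariff-rate quota (threshold 3,856 kg). Quantity 2,941 kg is within the quota, so the in-quota rate 2.5% applies to the full value.
Duty = ¥583,317.94 × 2.5% = ¥14,582.95.
Total = ¥9,835.25 + ¥0.00 + ¥14,582.95 = ¥24,418.20.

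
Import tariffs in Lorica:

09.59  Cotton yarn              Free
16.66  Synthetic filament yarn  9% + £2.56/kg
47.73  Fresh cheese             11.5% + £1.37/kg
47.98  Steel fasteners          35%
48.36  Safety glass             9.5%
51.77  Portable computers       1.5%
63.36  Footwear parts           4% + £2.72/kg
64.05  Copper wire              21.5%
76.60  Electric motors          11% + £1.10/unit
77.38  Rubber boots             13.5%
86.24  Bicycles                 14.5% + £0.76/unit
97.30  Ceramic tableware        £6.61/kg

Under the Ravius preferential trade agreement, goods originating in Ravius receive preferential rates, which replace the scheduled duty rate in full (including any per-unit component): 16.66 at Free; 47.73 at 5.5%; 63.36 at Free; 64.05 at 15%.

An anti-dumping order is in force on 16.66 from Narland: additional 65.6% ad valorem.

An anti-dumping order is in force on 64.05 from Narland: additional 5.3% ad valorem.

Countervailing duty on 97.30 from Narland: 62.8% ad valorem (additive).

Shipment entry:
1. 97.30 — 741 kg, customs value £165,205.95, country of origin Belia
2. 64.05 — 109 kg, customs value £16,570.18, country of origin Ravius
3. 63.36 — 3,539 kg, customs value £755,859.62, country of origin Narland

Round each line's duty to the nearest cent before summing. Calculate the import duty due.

£47,244.00

Line 1 (97.30, Belia, 741 kg, £165,205.95):
Base rate for 97.30 is £6.61/kg.
The additional-duty order on 97.30 targets Narland, not Belia; it does not apply.
Duty = 741 × £6.61 = £4,898.01.
Line 2 (64.05, Ravius, 109 kg, £16,570.18):
Base rate for 64.05 is 21.5%.
Origin Ravius qualifies under the Lorica–Ravius agreement and 64.05 is covered: preferential rate 15% applies instead.
The additional-duty order on 64.05 targets Narland, not Ravius; it does not apply.
Duty = £16,570.18 × 15% = £2,485.53.
Line 3 (63.36, Narland, 3,539 kg, £755,859.62):
Base rate for 63.36 is 4% + £2.72/kg.
63.36 has an FTA preferential rate, but origin Narland is not Ravius; base rate stands.
Duty = £755,859.62 × 4% + 3,539 × £2.72 = £39,860.46.
Total = £4,898.01 + £2,485.53 + £39,860.46 = £47,244.00.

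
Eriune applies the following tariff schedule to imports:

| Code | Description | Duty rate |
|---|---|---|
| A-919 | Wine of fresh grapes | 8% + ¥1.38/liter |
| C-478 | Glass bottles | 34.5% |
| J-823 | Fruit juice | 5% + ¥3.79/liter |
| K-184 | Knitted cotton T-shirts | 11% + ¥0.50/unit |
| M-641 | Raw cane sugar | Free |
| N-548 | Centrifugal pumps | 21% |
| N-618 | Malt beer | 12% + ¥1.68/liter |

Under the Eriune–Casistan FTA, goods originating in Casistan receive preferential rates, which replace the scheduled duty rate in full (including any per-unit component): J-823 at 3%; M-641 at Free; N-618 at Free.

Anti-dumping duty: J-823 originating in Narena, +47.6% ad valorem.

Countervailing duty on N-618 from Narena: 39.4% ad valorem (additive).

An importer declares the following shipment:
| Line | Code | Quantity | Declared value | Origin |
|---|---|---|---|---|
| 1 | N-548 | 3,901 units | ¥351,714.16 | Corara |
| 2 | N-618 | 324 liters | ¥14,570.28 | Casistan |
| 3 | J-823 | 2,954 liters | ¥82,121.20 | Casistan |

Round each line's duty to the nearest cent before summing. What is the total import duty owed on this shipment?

¥76,323.61

Line 1 (N-548, Corara, 3,901 units, ¥351,714.16):
Base rate for N-548 is 21%.
Duty = ¥351,714.16 × 21% = ¥73,859.97.
Line 2 (N-618, Casistan, 324 liters, ¥14,570.28):
Base rate for N-618 is 12% + ¥1.68/liter.
Origin Casistan qualifies under the Eriune–Casistan agreement and N-618 is covered: preferential rate Free applies instead.
The additional-duty order on N-618 targets Narena, not Casistan; it does not apply.
Duty = ¥14,570.28 × 0% = ¥0.00.
Line 3 (J-823, Casistan, 2,954 liters, ¥82,121.20):
Base rate for J-823 is 5% + ¥3.79/liter.
Origin Casistan qualifies under the Eriune–Casistan agreement and J-823 is covered: preferential rate 3% applies instead.
The additional-duty order on J-823 targets Narena, not Casistan; it does not apply.
Duty = ¥82,121.20 × 3% = ¥2,463.64.
Total = ¥73,859.97 + ¥0.00 + ¥2,463.64 = ¥76,323.61.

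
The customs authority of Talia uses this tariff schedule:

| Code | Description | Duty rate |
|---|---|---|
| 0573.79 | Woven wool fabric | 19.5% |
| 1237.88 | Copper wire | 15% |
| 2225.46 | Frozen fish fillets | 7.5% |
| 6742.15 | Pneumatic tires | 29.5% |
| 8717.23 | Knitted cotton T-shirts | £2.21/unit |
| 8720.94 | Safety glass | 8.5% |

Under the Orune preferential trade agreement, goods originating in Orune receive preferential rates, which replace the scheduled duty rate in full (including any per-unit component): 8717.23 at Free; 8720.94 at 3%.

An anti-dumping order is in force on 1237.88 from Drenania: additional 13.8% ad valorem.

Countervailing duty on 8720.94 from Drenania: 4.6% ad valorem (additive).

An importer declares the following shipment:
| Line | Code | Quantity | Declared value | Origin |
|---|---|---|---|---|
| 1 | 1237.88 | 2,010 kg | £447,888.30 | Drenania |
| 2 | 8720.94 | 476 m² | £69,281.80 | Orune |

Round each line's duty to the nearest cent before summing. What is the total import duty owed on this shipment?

Line 1 (1237.88, Drenania, 2,010 kg, £447,888.30):
Base rate for 1237.88 is 15%.
Additional duty on 1237.88 from Drenania: +13.8%. Applied ad valorem rate: 15% + 13.8% = 28.8%.
Duty = £447,888.30 × 28.8% = £128,991.83.
Line 2 (8720.94, Orune, 476 m², £69,281.80):
Base rate for 8720.94 is 8.5%.
Origin Orune qualifies under the Talia–Orune agreement and 8720.94 is covered: preferential rate 3% applies instead.
The additional-duty order on 8720.94 targets Drenania, not Orune; it does not apply.
Duty = £69,281.80 × 3% = £2,078.45.
Total = £128,991.83 + £2,078.45 = £131,070.28.

£131,070.28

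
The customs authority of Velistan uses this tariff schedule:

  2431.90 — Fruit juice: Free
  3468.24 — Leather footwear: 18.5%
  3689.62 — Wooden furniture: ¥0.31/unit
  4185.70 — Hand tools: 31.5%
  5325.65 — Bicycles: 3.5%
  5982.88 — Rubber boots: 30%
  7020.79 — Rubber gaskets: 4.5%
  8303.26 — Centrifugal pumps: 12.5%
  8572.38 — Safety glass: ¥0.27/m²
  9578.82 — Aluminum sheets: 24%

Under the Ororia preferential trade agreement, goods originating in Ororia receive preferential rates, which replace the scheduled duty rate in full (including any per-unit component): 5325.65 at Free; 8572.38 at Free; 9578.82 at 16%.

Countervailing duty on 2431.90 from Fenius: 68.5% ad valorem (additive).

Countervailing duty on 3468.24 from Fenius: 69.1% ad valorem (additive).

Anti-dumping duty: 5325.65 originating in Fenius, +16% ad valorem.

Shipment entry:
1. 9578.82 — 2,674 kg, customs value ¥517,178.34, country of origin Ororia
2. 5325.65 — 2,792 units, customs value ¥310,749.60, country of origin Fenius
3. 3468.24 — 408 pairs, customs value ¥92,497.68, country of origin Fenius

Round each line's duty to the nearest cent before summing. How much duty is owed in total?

Line 1 (9578.82, Ororia, 2,674 kg, ¥517,178.34):
Base rate for 9578.82 is 24%.
Origin Ororia qualifies under the Velistan–Ororia agreement and 9578.82 is covered: preferential rate 16% applies instead.
Duty = ¥517,178.34 × 16% = ¥82,748.53.
Line 2 (5325.65, Fenius, 2,792 units, ¥310,749.60):
Base rate for 5325.65 is 3.5%.
5325.65 has an FTA preferential rate, but origin Fenius is not Ororia; base rate stands.
Additional duty on 5325.65 from Fenius: +16%. Applied ad valorem rate: 3.5% + 16% = 19.5%.
Duty = ¥310,749.60 × 19.5% = ¥60,596.17.
Line 3 (3468.24, Fenius, 408 pairs, ¥92,497.68):
Base rate for 3468.24 is 18.5%.
Additional duty on 3468.24 from Fenius: +69.1%. Applied ad valorem rate: 18.5% + 69.1% = 87.6%.
Duty = ¥92,497.68 × 87.6% = ¥81,027.97.
Total = ¥82,748.53 + ¥60,596.17 + ¥81,027.97 = ¥224,372.67.

¥224,372.67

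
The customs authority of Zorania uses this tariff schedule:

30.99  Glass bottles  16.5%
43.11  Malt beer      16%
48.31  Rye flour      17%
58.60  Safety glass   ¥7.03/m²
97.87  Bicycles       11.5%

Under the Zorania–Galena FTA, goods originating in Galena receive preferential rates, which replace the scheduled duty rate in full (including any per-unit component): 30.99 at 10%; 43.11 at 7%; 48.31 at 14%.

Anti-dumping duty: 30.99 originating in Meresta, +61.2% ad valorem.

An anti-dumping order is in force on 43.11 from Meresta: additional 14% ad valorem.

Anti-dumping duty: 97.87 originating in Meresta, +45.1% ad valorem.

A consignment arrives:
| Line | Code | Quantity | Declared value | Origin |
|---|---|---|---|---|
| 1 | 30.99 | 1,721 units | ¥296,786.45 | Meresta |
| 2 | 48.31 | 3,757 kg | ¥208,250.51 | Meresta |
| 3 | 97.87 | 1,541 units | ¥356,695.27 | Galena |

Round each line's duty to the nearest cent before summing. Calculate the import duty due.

¥307,025.62

Line 1 (30.99, Meresta, 1,721 units, ¥296,786.45):
Base rate for 30.99 is 16.5%.
30.99 has an FTA preferential rate, but origin Meresta is not Galena; base rate stands.
Additional duty on 30.99 from Meresta: +61.2%. Applied ad valorem rate: 16.5% + 61.2% = 77.7%.
Duty = ¥296,786.45 × 77.7% = ¥230,603.07.
Line 2 (48.31, Meresta, 3,757 kg, ¥208,250.51):
Base rate for 48.31 is 17%.
48.31 has an FTA preferential rate, but origin Meresta is not Galena; base rate stands.
Duty = ¥208,250.51 × 17% = ¥35,402.59.
Line 3 (97.87, Galena, 1,541 units, ¥356,695.27):
Base rate for 97.87 is 11.5%.
Origin Galena is the FTA partner but 97.87 is not on the preference list; base rate stands.
The additional-duty order on 97.87 targets Meresta, not Galena; it does not apply.
Duty = ¥356,695.27 × 11.5% = ¥41,019.96.
Total = ¥230,603.07 + ¥35,402.59 + ¥41,019.96 = ¥307,025.62.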